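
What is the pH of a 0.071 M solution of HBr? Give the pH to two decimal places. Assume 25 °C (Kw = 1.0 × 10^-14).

pH = 1.15

HBr is a strong acid and dissociates completely, so [H+] = 0.071 M.
pH = -log(0.071) = 1.15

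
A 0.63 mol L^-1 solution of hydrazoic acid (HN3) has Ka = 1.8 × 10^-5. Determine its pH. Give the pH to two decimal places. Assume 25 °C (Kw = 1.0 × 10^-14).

pH = 2.47

HN3 ⇌ N3- + H+
From the ICE table, Ka = [H+]²/(0.63 − [H+]) = 1.8 × 10^-5.
Since Ka ≪ C₀, [H+] ≈ √(Ka·C₀) = 3.37 × 10^-3 M.
pH = −log(3.37 × 10^-3) = 2.47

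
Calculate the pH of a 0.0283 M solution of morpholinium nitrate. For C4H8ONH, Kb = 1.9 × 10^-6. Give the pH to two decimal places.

pH = 4.91

C4H8ONH2+ is the conjugate acid of the weak base C4H8ONH.
Ka = Kw/Kb = 1.0×10^-14 / 1.9 × 10^-6 = 5.26 × 10^-9
From the ICE table, Ka = [H+]²/(0.0283 − [H+]) = 5.26 × 10^-9.
Assume [H+] ≪ 0.0283: [H+] ≈ √(5.26 × 10^-9 × 0.0283) = 1.22 × 10^-5 M
pH = −log[H+] = −log(1.22 × 10^-5) = 4.91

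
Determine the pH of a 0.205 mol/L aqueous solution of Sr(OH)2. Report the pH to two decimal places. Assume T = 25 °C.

pH = 13.61

Sr(OH)2 is a strong base (each formula unit releases 2 OH-); [OH-] = 0.41 M.
pOH = -log(0.41) = 0.39
pH = 14.00 - 0.39 = 13.61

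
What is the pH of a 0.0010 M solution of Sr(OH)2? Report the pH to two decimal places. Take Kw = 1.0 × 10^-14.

pH = 11.30

Sr(OH)2 is a strong base (each formula unit releases 2 OH-); [OH-] = 0.002 M.
pOH = -log(0.002) = 2.70
pH = 14.00 - 2.70 = 11.30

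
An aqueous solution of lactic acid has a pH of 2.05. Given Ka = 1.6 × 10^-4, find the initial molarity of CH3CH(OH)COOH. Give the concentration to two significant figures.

[H+] = 10^(-2.05) = 8.91 × 10^-3 M = x
Ka = x²/(C₀ − x) ⇒ C₀ = x + x²/Ka
C₀ = 8.91 × 10^-3 + (8.91 × 10^-3)²/(1.6 × 10^-4) = 5.05 × 10^-1 M

C₀ = 5.1 × 10^-1 M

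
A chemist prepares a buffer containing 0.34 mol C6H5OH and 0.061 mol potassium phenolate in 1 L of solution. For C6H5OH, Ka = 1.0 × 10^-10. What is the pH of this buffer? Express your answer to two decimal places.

pH = 9.25

pKa = −log(1.0 × 10^-10) = 10.000
pH = pKa + log([A⁻]/[HA]) = 10.000 + log(0.061/0.34)
pH = 10.000 + (-0.746) = 9.25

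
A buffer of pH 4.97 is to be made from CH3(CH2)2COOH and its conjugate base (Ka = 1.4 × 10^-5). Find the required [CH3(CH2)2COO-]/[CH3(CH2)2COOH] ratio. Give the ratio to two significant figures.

ratio = 1.3

pKa = -log(1.4 × 10^-5) = 4.854
pH = pKa + log(r) ⇒ log(r) = 4.97 − 4.854 = +0.116
r = [CH3(CH2)2COO-]/[CH3(CH2)2COOH] = 10^(+0.116) = 1.31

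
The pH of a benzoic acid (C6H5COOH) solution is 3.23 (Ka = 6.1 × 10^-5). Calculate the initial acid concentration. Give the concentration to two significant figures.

C₀ = 6.3 × 10^-3 M

[H+] = 10^(-3.23) = 5.89 × 10^-4 M = x
Ka = x²/(C₀ − x) ⇒ C₀ = x + x²/Ka
C₀ = 5.89 × 10^-4 + (5.89 × 10^-4)²/(6.1 × 10^-5) = 6.28 × 10^-3 M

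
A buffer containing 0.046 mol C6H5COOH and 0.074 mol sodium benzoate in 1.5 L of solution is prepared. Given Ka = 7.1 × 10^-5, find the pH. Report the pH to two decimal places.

pKa = −log(7.1 × 10^-5) = 4.149
pH = pKa + log([A⁻]/[HA]) = 4.149 + log(0.074/0.046)
pH = 4.149 + (+0.206) = 4.36

pH = 4.36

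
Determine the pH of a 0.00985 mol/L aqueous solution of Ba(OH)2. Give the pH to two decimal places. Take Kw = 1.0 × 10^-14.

pH = 12.29

Ba(OH)2 is a strong base (each formula unit releases 2 OH-); [OH-] = 0.0197 M.
pOH = -log(0.0197) = 1.71
pH = 14.00 - 1.71 = 12.29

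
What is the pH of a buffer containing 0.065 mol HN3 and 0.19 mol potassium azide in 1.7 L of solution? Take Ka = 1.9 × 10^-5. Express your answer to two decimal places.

pH = 5.19

pKa = −log(1.9 × 10^-5) = 4.721
Henderson–Hasselbalch: pH = pKa + log([N3-]/[HN3]) = 4.721 + log(0.19/0.065)
pH = 4.721 + (+0.466) = 5.19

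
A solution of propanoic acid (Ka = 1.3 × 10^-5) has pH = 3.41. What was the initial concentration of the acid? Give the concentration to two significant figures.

[H+] = 10^(-3.41) = 3.89 × 10^-4 M = x
Ka = x²/(C₀ − x) ⇒ C₀ = x + x²/Ka
C₀ = 3.89 × 10^-4 + (3.89 × 10^-4)²/(1.3 × 10^-5) = 1.20 × 10^-2 M

C₀ = 1.2 × 10^-2 M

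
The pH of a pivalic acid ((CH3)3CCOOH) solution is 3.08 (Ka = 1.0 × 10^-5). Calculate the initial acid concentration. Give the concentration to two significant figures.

C₀ = 7.0 × 10^-2 M

[H+] = 10^(-3.08) = 8.32 × 10^-4 M = x
Ka = x²/(C₀ − x) ⇒ C₀ = x + x²/Ka
C₀ = 8.32 × 10^-4 + (8.32 × 10^-4)²/(1.0 × 10^-5) = 7.01 × 10^-2 M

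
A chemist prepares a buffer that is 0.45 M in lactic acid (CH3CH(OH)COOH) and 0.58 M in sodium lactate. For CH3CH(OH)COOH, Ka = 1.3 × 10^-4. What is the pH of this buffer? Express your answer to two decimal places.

pKa = −log(1.3 × 10^-4) = 3.886
Henderson–Hasselbalch: pH = pKa + log([CH3CH(OH)COO-]/[CH3CH(OH)COOH]) = 3.886 + log(0.58/0.45)
pH = 3.886 + (+0.110) = 4.00

pH = 4.00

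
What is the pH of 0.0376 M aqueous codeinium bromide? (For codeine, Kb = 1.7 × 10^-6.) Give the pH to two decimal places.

pH = 4.83

C18H22NO3+ is the conjugate acid of the weak base C18H21NO3.
Ka = Kw/Kb = 1.0×10^-14 / 1.7 × 10^-6 = 5.88 × 10^-9
Let x = [H+] at equilibrium. Ka = x²/(0.0376 − x).
Assume x ≪ 0.0376: x ≈ √(5.88 × 10^-9 × 0.0376) = 1.49 × 10^-5 M
pH = −log(1.49 × 10^-5) = 4.83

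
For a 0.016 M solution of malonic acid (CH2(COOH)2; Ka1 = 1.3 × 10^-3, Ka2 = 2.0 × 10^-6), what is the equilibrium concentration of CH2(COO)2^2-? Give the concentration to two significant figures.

2.0 × 10^-6 M

First ionization gives [H+] ≈ [CH2(COOH)COO-] = 3.96 × 10^-3 M.
Second step: Ka2 = [H+][CH2(COO)2^2-]/[CH2(COOH)COO-] ≈ [CH2(COO)2^2-] (since [H+] ≈ [CH2(COOH)COO-]).
So [CH2(COO)2^2-] ≈ Ka2.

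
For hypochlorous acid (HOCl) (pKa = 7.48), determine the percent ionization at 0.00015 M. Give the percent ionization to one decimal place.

HOCl ⇌ OCl- + H+; let x = [H+] at equilibrium.
Ka = 10^(−7.48) = 3.31 × 10^-8
x ≈ √(Ka·C₀) = √(3.31 × 10^-8 × 0.00015) = 2.23 × 10^-6 M
Fraction ionized = 2.23 × 10^-6 / 0.00015 = 0.0149 → 1.5%

1.5%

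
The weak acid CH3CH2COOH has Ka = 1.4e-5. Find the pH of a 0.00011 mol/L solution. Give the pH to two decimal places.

CH3CH2COOH ⇌ CH3CH2COO- + H+
From the ICE table, Ka = x²/(0.00011 − x) = 1.4 × 10^-5.
The 5% rule fails; solving x² + Ka·x − Ka·C₀ = 0 exactly:
x = (−Ka + √(Ka² + 4·Ka·C₀))/2 = 3.29 × 10^-5 M
pH = −log(3.29 × 10^-5) = 4.48

pH = 4.48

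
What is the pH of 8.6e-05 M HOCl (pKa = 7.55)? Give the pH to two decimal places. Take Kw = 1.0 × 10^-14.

HOCl ⇌ OCl- + H+
Ka = 10^(−7.55) = 2.82 × 10^-8
Ka = x²/(8.6e-05 − x) = 2.82 × 10^-8
Neglecting x in the denominator: x = √(2.82 × 10^-8 × 8.6e-05) = 1.56 × 10^-6 M
pH = −log(1.56 × 10^-6) = 5.81

pH = 5.81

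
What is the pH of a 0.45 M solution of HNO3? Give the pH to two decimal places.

pH = 0.35

HNO3 is a strong acid and dissociates completely, so [H+] = 0.45 M.
pH = -log(0.45) = 0.35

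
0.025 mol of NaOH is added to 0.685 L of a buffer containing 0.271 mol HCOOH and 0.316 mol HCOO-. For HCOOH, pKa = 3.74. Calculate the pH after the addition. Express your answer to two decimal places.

pH = 3.88

After neutralization: n(HCOOH) = 0.246 mol, n(HCOO-) = 0.341 mol.
Henderson–Hasselbalch with mole ratio 0.341/0.246: pH = 3.74 + (+0.142)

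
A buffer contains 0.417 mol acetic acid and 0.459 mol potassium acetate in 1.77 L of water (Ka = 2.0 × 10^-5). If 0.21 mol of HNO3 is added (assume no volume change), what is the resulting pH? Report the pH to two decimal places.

Added H+ converts CH3COO- to CH3COOH: CH3COOH → 0.627 mol, CH3COO- → 0.249 mol.
pKa = −log(2.0 × 10^-5) = 4.699
Henderson–Hasselbalch with mole ratio 0.249/0.627: pH = 4.699 + (-0.401)

pH = 4.30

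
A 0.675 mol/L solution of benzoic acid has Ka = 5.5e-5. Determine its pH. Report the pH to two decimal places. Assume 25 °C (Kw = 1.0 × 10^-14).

pH = 2.22

C6H5COOH ⇌ C6H5COO- + H+
Ka = [H+]²/(0.675 − [H+]) = 5.5 × 10^-5
Neglecting [H+] in the denominator: [H+] = √(5.5 × 10^-5 × 0.675) = 6.09 × 10^-3 M
([H+]/C₀ = 0.9% < 5%, so the approximation holds.)
pH = −log(6.09 × 10^-3) = 2.22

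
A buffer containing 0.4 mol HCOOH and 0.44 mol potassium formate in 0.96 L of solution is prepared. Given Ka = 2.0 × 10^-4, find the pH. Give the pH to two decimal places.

pKa = −log(2.0 × 10^-4) = 3.699
Using pH = pKa + log([base]/[acid]) with [base]/[acid] = 0.44/0.4:
pH = 3.699 + (+0.041) = 3.74

pH = 3.74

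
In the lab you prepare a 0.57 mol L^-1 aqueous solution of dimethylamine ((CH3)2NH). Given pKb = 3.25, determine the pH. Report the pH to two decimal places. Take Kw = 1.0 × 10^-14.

(CH3)2NH + H2O ⇌ (CH3)2NH2+ + OH-
Kb = 10^(−3.25) = 5.62 × 10^-4
From the ICE table, Kb = x²/(0.57 − x) = 5.62 × 10^-4.
Assume x ≪ 0.57: x ≈ √(5.62 × 10^-4 × 0.57) = 1.79 × 10^-2 M
pOH = 1.75, so pH = 14.00 − pOH = 12.25

pH = 12.25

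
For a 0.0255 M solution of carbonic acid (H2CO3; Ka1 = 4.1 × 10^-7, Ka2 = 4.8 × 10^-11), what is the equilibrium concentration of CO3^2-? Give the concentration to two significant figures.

First ionization gives [H+] ≈ [HCO3-] = 1.02 × 10^-4 M.
Second step: Ka2 = [H+][CO3^2-]/[HCO3-] ≈ [CO3^2-] (since [H+] ≈ [HCO3-]).
So [CO3^2-] ≈ Ka2.

4.8 × 10^-11 M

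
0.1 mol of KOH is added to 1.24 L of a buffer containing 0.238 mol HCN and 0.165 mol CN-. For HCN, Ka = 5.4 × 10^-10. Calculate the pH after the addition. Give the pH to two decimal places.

pH = 9.55

After neutralization: n(HCN) = 0.138 mol, n(CN-) = 0.265 mol.
pKa = −log(5.4 × 10^-10) = 9.268
pH = pKa + log([A⁻]/[HA]) = 9.268 + log(0.265/0.138) = 9.268 +0.283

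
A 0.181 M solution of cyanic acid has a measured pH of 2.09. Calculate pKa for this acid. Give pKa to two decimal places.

[H+] = 10^(-2.09) = 8.13 × 10^-3 M
At equilibrium [HA] = 0.181 − 8.13 × 10^-3 = 1.73 × 10^-1 M
Ka = [H+][A-]/[HA] = (8.13 × 10^-3)² / 1.73 × 10^-1 = 3.82 × 10^-4
pKa = -log(3.82 × 10^-4) = 3.42

pKa = 3.42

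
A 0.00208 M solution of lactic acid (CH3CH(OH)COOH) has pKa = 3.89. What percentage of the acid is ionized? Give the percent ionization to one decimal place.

22.0%

CH3CH(OH)COOH ⇌ CH3CH(OH)COO- + H+; let x = [H+] at equilibrium.
Ka = 10^(−3.89) = 1.29 × 10^-4
Ka = x²/(C₀ − x); solving the quadratic gives x = 4.57 × 10^-4 M.
Fraction ionized = 4.57 × 10^-4 / 0.00208 = 0.2197 → 22.0%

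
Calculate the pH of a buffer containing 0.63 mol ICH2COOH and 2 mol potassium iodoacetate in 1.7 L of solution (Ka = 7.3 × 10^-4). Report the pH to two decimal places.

pKa = −log(7.3 × 10^-4) = 3.137
pH = pKa + log([A⁻]/[HA]) = 3.137 + log(2/0.63)
pH = 3.137 + (+0.502) = 3.64

pH = 3.64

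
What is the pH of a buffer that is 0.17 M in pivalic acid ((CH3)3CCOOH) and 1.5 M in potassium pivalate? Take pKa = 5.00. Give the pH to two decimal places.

pH = 5.95

Using pH = pKa + log([base]/[acid]) with [base]/[acid] = 1.5/0.17:
pH = 5.00 + (+0.946) = 5.95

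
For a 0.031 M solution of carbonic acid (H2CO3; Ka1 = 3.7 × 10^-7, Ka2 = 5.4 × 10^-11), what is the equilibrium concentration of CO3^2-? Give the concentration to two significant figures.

5.4 × 10^-11 M

First ionization gives [H+] ≈ [HCO3-] = 1.07 × 10^-4 M.
Second step: Ka2 = [H+][CO3^2-]/[HCO3-] ≈ [CO3^2-] (since [H+] ≈ [HCO3-]).
So [CO3^2-] ≈ Ka2.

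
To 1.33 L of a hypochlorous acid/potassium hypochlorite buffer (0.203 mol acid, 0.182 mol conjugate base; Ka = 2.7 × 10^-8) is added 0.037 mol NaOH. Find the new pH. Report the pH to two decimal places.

After neutralization: n(HOCl) = 0.166 mol, n(OCl-) = 0.219 mol.
pKa = −log(2.7 × 10^-8) = 7.569
pH = pKa + log([A⁻]/[HA]) = 7.569 + log(0.219/0.166) = 7.569 +0.120

pH = 7.69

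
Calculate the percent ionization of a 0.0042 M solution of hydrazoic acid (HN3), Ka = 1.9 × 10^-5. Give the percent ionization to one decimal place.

HN3 ⇌ N3- + H+; let x = [H+] at equilibrium.
Solve x² + 1.9e-05x − 7.98e-08 = 0 → x = 2.73 × 10^-4 M
% ionization = x/C₀ × 100% = 2.73 × 10^-4/0.0042 × 100% = 6.5%

6.5%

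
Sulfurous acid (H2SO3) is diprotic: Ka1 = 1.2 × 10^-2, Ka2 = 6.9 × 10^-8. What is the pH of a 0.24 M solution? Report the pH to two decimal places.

pH = 1.32

Since Ka1 ≫ Ka2, the first ionization dominates [H+].
Ka1 = x²/(0.24 − x) = 1.2 × 10^-2
Solving the quadratic: x = (−Ka1 + √(Ka1² + 4·Ka1·C₀))/2 = 4.80 × 10^-2 M
pH = −log(4.80 × 10^-2) = 1.32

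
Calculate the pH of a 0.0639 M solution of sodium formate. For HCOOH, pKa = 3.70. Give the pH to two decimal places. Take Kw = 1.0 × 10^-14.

HCOO- is the conjugate base of the weak acid HCOOH.
Ka = 10^(−3.70) = 2.00 × 10^-4
Kb = Kw/Ka = 1.0×10^-14 / 2.00 × 10^-4 = 5.00 × 10^-11
Kb = [OH-]²/(0.0639 − [OH-]) = 5.00 × 10^-11
Assume [OH-] ≪ 0.0639: [OH-] ≈ √(5.00 × 10^-11 × 0.0639) = 1.79 × 10^-6 M
pOH = −log(1.79 × 10^-6) = 5.75; pH = 14.00 − 5.75 = 8.25

pH = 8.25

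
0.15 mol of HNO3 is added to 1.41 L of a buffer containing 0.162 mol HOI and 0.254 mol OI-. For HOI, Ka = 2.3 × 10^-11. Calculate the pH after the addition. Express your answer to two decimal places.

pH = 10.16

After neutralization: n(HOI) = 0.312 mol, n(OI-) = 0.104 mol.
pKa = −log(2.3 × 10^-11) = 10.638
Henderson–Hasselbalch with mole ratio 0.104/0.312: pH = 10.638 + (-0.477)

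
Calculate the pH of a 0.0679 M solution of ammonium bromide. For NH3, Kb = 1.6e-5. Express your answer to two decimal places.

pH = 5.19

NH4+ is the conjugate acid of the weak base NH3.
Ka = Kw/Kb = 1.0×10^-14 / 1.6 × 10^-5 = 6.25 × 10^-10
From the ICE table, Ka = [H+]²/(0.0679 − [H+]) = 6.25 × 10^-10.
Neglecting [H+] in the denominator: [H+] = √(6.25 × 10^-10 × 0.0679) = 6.51 × 10^-6 M
pH = −log[H+] = −log(6.51 × 10^-6) = 5.19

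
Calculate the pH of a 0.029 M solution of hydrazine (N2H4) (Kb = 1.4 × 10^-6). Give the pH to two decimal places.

pH = 10.30

N2H4 + H2O ⇌ N2H5+ + OH-
Kb = x²/(0.029 − x) = 1.4 × 10^-6
Since Kb ≪ C₀, x ≈ √(Kb·C₀) = 2.01 × 10^-4 M.
pOH = 3.70, so pH = 14.00 − pOH = 10.30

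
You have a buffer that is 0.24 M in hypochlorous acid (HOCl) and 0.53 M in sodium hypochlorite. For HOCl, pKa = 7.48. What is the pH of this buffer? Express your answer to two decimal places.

Henderson–Hasselbalch: pH = pKa + log([OCl-]/[HOCl]) = 7.48 + log(0.53/0.24)
pH = 7.48 + (+0.344) = 7.82

pH = 7.82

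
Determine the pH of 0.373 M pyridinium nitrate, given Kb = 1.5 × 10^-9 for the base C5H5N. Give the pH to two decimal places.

C5H5NH+ is the conjugate acid of the weak base C5H5N.
Ka = Kw/Kb = 1.0×10^-14 / 1.5 × 10^-9 = 6.67 × 10^-6
From the ICE table, Ka = x²/(0.373 − x) = 6.67 × 10^-6.
Assume x ≪ 0.373: x ≈ √(6.67 × 10^-6 × 0.373) = 1.58 × 10^-3 M
Check: 0.42% ionized — well under 5%, approximation valid.
pH = −log[H+] = −log(1.58 × 10^-3) = 2.80

pH = 2.80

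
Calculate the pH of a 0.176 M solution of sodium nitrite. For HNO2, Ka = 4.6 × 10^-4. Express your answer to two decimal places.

NO2- is the conjugate base of the weak acid HNO2.
Kb = Kw/Ka = 1.0×10^-14 / 4.6 × 10^-4 = 2.17 × 10^-11
From the ICE table, Kb = [OH-]²/(0.176 − [OH-]) = 2.17 × 10^-11.
Since Kb ≪ C₀, [OH-] ≈ √(Kb·C₀) = 1.95 × 10^-6 M.
Check: 0.0011% ionized — well under 5%, approximation valid.
pOH = −log(1.95 × 10^-6) = 5.71; pH = 14.00 − 5.71 = 8.29

pH = 8.29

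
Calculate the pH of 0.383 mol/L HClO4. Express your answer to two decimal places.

pH = 0.42

HClO4 is a strong acid and dissociates completely, so [H+] = 0.383 M.
pH = -log(0.383) = 0.42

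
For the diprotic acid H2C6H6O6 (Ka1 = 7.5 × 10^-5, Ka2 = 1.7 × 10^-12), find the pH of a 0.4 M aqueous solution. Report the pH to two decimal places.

pH = 2.26

Since Ka1 ≫ Ka2, the first ionization dominates [H+].
Ka1 = x²/(0.4 − x) = 7.5 × 10^-5
x ≈ √(7.5 × 10^-5 × 0.4) = 5.48 × 10^-3 M
pH = −log(5.48 × 10^-3) = 2.26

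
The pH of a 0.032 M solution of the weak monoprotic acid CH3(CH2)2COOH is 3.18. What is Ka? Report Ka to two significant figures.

[H+] = 10^(-3.18) = 6.61 × 10^-4 M
At equilibrium [HA] = 0.032 − 6.61 × 10^-4 = 3.13 × 10^-2 M
Ka = [H+][A-]/[HA] = (6.61 × 10^-4)² / 3.13 × 10^-2 = 1.4 × 10^-5

Ka = 1.4 × 10^-5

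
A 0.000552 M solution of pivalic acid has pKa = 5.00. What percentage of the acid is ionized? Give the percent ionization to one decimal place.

12.6%

(CH3)3CCOOH ⇌ (CH3)3CCOO- + H+; let x = [H+] at equilibrium.
Ka = 10^(−5.00) = 1.00 × 10^-5
Ka = x²/(C₀ − x); solving the quadratic gives x = 6.95 × 10^-5 M.
% ionization = x/C₀ × 100% = 6.95 × 10^-5/0.000552 × 100% = 12.6%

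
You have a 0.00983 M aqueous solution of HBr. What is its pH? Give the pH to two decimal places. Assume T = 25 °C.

HBr is a strong acid and dissociates completely, so [H+] = 0.00983 M.
pH = -log(0.00983) = 2.01

pH = 2.01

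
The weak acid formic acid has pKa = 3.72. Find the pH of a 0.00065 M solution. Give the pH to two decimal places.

pH = 3.57

HCOOH ⇌ HCOO- + H+
Ka = 10^(−3.72) = 1.91 × 10^-4
Ka = x²/(0.00065 − x) = 1.91 × 10^-4
The 5% rule fails; solving x² + Ka·x − Ka·C₀ = 0 exactly:
x = [−0.000191 + √(0.000191² + 4.97e-07)]/2 = 2.70 × 10^-4 M
pH = −log(2.70 × 10^-4) = 3.57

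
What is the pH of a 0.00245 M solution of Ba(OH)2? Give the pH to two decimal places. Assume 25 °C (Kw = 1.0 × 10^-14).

Ba(OH)2 is a strong base (each formula unit releases 2 OH-); [OH-] = 0.0049 M.
pOH = -log(0.0049) = 2.31
pH = 14.00 - 2.31 = 11.69

pH = 11.69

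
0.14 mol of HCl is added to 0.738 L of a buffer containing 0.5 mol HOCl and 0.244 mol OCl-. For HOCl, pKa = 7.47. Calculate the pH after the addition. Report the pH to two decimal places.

Added H+ converts OCl- to HOCl: HOCl → 0.64 mol, OCl- → 0.104 mol.
Henderson–Hasselbalch with mole ratio 0.104/0.64: pH = 7.47 + (-0.789)

pH = 6.68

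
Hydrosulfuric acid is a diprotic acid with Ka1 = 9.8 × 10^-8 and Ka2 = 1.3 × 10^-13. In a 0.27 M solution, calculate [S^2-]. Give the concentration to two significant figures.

1.3 × 10^-13 M

First ionization gives [H+] ≈ [HS-] = 1.63 × 10^-4 M.
Second step: Ka2 = [H+][S^2-]/[HS-] ≈ [S^2-] (since [H+] ≈ [HS-]).
So [S^2-] ≈ Ka2.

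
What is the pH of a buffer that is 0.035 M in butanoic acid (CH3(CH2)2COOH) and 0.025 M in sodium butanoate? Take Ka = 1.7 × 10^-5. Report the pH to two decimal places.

pH = 4.62

pKa = −log(1.7 × 10^-5) = 4.770
Using pH = pKa + log([base]/[acid]) with [base]/[acid] = 0.025/0.035:
pH = 4.770 + (-0.146) = 4.62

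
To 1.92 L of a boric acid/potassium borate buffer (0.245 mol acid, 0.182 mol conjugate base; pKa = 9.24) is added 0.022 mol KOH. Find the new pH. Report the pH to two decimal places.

After neutralization: n(B(OH)3) = 0.223 mol, n(B(OH)4-) = 0.204 mol.
pH = pKa + log(n_B(OH)4-/n_B(OH)3) = 9.24 + log(0.204/0.223) = 9.24 + (-0.039)

pH = 9.20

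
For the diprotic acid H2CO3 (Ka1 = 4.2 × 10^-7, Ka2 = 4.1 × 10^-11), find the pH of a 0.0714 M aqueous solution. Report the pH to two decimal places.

Ka1 ≫ Ka2, so treat the first dissociation as the only significant source of H+.
Ka1 = x²/(0.0714 − x) = 4.2 × 10^-7
x ≈ √(4.2 × 10^-7 × 0.0714) = 1.73 × 10^-4 M
pH = −log(1.73 × 10^-4) = 3.76

pH = 3.76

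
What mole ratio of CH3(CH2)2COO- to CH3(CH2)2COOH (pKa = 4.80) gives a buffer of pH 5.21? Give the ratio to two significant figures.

ratio = 2.6

pH = pKa + log(r) ⇒ log(r) = 5.21 − 4.80 = +0.41
r = [CH3(CH2)2COO-]/[CH3(CH2)2COOH] = 10^(+0.41) = 2.57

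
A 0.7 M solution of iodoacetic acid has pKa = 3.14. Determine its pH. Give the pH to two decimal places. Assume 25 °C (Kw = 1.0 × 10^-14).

pH = 1.65

ICH2COOH ⇌ ICH2COO- + H+
Ka = 10^(−3.14) = 7.24 × 10^-4
Let x = [H+] at equilibrium. Ka = x²/(0.7 − x).
Neglecting x in the denominator: x = √(7.24 × 10^-4 × 0.7) = 2.25 × 10^-2 M
Check: 3.2% ionized — well under 5%, approximation valid.
pH = −log(2.25 × 10^-2) = 1.65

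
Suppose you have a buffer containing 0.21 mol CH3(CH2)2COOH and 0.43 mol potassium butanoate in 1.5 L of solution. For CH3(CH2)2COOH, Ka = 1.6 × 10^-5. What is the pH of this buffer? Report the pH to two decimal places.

pKa = −log(1.6 × 10^-5) = 4.796
Henderson–Hasselbalch: pH = pKa + log([CH3(CH2)2COO-]/[CH3(CH2)2COOH]) = 4.796 + log(0.43/0.21)
pH = 4.796 + (+0.311) = 5.11

pH = 5.11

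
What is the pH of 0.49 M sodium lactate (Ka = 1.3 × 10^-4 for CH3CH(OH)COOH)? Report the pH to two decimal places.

pH = 8.79

CH3CH(OH)COO- is the conjugate base of the weak acid CH3CH(OH)COOH.
Kb = Kw/Ka = 1.0×10^-14 / 1.3 × 10^-4 = 7.69 × 10^-11
From the ICE table, Kb = [OH-]²/(0.49 − [OH-]) = 7.69 × 10^-11.
Neglecting [OH-] in the denominator: [OH-] = √(7.69 × 10^-11 × 0.49) = 6.14 × 10^-6 M
([OH-]/C₀ = 0.0013% < 5%, so the approximation holds.)
pOH = −log(6.14 × 10^-6) = 5.21; pH = 14.00 − 5.21 = 8.79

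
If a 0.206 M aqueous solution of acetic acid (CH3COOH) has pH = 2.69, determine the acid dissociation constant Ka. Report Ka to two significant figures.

Ka = 2.0 × 10^-5

[H+] = 10^(-2.69) = 2.04 × 10^-3 M
At equilibrium [HA] = 0.206 − 2.04 × 10^-3 = 2.04 × 10^-1 M
Ka = [H+][A-]/[HA] = (2.04 × 10^-3)² / 2.04 × 10^-1 = 2.0 × 10^-5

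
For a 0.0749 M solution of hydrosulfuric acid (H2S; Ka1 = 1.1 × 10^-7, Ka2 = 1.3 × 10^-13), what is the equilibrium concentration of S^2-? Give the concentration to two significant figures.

First ionization gives [H+] ≈ [HS-] = 9.08 × 10^-5 M.
Second step: Ka2 = [H+][S^2-]/[HS-] ≈ [S^2-] (since [H+] ≈ [HS-]).
So [S^2-] ≈ Ka2.

1.3 × 10^-13 M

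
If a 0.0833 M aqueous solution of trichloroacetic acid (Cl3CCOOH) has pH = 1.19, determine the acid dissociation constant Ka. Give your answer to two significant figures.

[H+] = 10^(-1.19) = 6.46 × 10^-2 M
At equilibrium [HA] = 0.0833 − 6.46 × 10^-2 = 1.87 × 10^-2 M
Ka = [H+][A-]/[HA] = (6.46 × 10^-2)² / 1.87 × 10^-2 = 2.2 × 10^-1

Ka = 2.2 × 10^-1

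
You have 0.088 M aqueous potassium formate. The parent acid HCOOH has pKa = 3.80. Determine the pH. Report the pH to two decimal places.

pH = 8.37

HCOO- is the conjugate base of the weak acid HCOOH.
Ka = 10^(−3.80) = 1.58 × 10^-4
Kb = Kw/Ka = 1.0×10^-14 / 1.58 × 10^-4 = 6.33 × 10^-11
Kb = [OH-]²/(0.088 − [OH-]) = 6.33 × 10^-11
Since Kb ≪ C₀, [OH-] ≈ √(Kb·C₀) = 2.36 × 10^-6 M.
([OH-]/C₀ = 0.0027% < 5%, so the approximation holds.)
pOH = −log(2.36 × 10^-6) = 5.63; pH = 14.00 − 5.63 = 8.37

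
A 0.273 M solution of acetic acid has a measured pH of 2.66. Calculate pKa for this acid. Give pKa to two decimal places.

[H+] = 10^(-2.66) = 2.19 × 10^-3 M
At equilibrium [HA] = 0.273 − 2.19 × 10^-3 = 2.71 × 10^-1 M
Ka = [H+][A-]/[HA] = (2.19 × 10^-3)² / 2.71 × 10^-1 = 1.77 × 10^-5
pKa = -log(1.77 × 10^-5) = 4.75

pKa = 4.75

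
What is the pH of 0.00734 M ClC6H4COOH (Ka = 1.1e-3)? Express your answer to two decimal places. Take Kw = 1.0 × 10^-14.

pH = 2.63

ClC6H4COOH ⇌ ClC6H4COO- + H+
Ka = [H+]²/(0.00734 − [H+]) = 1.1 × 10^-3
The 5% rule fails; solving [H+]² + Ka·[H+] − Ka·C₀ = 0 exactly:
[H+] = [−0.0011 + √(0.0011² + 3.23e-05)]/2 = 2.34 × 10^-3 M
pH = −log[H+] = −log(2.34 × 10^-3) = 2.63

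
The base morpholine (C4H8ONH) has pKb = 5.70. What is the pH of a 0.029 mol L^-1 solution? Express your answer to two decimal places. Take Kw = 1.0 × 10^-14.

pH = 10.38

C4H8ONH + H2O ⇌ C4H8ONH2+ + OH-
Kb = 10^(−5.70) = 2.00 × 10^-6
Kb = [OH-]²/(0.029 − [OH-]) = 2.00 × 10^-6
Neglecting [OH-] in the denominator: [OH-] = √(2.00 × 10^-6 × 0.029) = 2.41 × 10^-4 M
pOH = −log(2.41 × 10^-4) = 3.62; pH = 14.00 − 3.62 = 10.38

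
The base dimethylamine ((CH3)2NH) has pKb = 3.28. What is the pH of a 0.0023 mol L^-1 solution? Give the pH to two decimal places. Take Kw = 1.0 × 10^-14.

(CH3)2NH + H2O ⇌ (CH3)2NH2+ + OH-
Kb = 10^(−3.28) = 5.25 × 10^-4
Let x = [OH-] at equilibrium. Kb = x²/(0.0023 − x).
The 5% rule fails; solving x² + Kb·x − Kb·C₀ = 0 exactly:
x = (−Kb + √(Kb² + 4·Kb·C₀))/2 = 8.67 × 10^-4 M
pOH = −log(8.67 × 10^-4) = 3.06; pH = 14.00 − 3.06 = 10.94

pH = 10.94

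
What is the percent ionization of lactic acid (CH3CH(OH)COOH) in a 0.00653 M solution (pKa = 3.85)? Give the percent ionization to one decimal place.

CH3CH(OH)COOH ⇌ CH3CH(OH)COO- + H+; let x = [H+] at equilibrium.
Ka = 10^(−3.85) = 1.41 × 10^-4
Ka = x²/(C₀ − x); solving the quadratic gives x = 8.92 × 10^-4 M.
% ionization = x/C₀ × 100% = 8.92 × 10^-4/0.00653 × 100% = 13.7%

13.7%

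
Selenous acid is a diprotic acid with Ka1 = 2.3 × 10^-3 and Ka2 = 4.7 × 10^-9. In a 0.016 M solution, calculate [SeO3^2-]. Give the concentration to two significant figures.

First ionization gives [H+] ≈ [HSeO3-] = 5.02 × 10^-3 M.
Second step: Ka2 = [H+][SeO3^2-]/[HSeO3-] ≈ [SeO3^2-] (since [H+] ≈ [HSeO3-]).
So [SeO3^2-] ≈ Ka2.

4.7 × 10^-9 M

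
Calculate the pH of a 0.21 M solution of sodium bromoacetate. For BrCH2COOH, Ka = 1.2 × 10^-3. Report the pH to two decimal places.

pH = 8.12

BrCH2COO- is the conjugate base of the weak acid BrCH2COOH.
Kb = Kw/Ka = 1.0×10^-14 / 1.2 × 10^-3 = 8.33 × 10^-12
From the ICE table, Kb = [OH-]²/(0.21 − [OH-]) = 8.33 × 10^-12.
Assume [OH-] ≪ 0.21: [OH-] ≈ √(8.33 × 10^-12 × 0.21) = 1.32 × 10^-6 M
Check: 0.00063% ionized — well under 5%, approximation valid.
pOH = −log(1.32 × 10^-6) = 5.88; pH = 14.00 − 5.88 = 8.12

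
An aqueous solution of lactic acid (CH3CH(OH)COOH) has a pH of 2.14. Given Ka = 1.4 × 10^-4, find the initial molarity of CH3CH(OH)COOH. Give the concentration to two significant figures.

C₀ = 3.8 × 10^-1 M

[H+] = 10^(-2.14) = 7.24 × 10^-3 M = x
Ka = x²/(C₀ − x) ⇒ C₀ = x + x²/Ka
C₀ = 7.24 × 10^-3 + (7.24 × 10^-3)²/(1.4 × 10^-4) = 3.82 × 10^-1 M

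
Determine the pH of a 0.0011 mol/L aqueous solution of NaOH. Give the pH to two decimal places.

NaOH is a strong base; [OH-] = 0.0011 M.
pOH = -log(0.0011) = 2.96
pH = 14.00 - 2.96 = 11.04

pH = 11.04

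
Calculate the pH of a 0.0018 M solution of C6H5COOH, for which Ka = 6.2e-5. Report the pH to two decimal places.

pH = 3.52

C6H5COOH ⇌ C6H5COO- + H+
Let x = [H+] at equilibrium. Ka = x²/(0.0018 − x).
Here C₀/Ka ≈ 29, so the small-x approximation fails. Use the quadratic:
x = [−6.2e-05 + √(6.2e-05² + 4.46e-07)]/2 = 3.05 × 10^-4 M
pH = −log(3.05 × 10^-4) = 3.52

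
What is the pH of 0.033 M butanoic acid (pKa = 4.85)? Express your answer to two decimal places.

CH3(CH2)2COOH ⇌ CH3(CH2)2COO- + H+
Ka = 10^(−4.85) = 1.41 × 10^-5
Ka = [H+]²/(0.033 − [H+]) = 1.41 × 10^-5
Assume [H+] ≪ 0.033: [H+] ≈ √(1.41 × 10^-5 × 0.033) = 6.82 × 10^-4 M
([H+]/C₀ = 2.1% < 5%, so the approximation holds.)
pH = −log[H+] = −log(6.82 × 10^-4) = 3.17

pH = 3.17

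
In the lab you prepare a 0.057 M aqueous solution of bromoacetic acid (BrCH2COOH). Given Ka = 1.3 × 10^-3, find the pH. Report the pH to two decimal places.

pH = 2.10

BrCH2COOH ⇌ BrCH2COO- + H+
Let x = [H+] at equilibrium. Ka = x²/(0.057 − x).
Here C₀/Ka ≈ 43.8, so the small-x approximation fails. Use the quadratic:
x = (−Ka + √(Ka² + 4·Ka·C₀))/2 = 7.98 × 10^-3 M
pH = −log(7.98 × 10^-3) = 2.10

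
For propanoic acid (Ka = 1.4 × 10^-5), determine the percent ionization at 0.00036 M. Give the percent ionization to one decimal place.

17.9%

CH3CH2COOH ⇌ CH3CH2COO- + H+; let x = [H+] at equilibrium.
Solve x² + 1.4e-05x − 5.04e-09 = 0 → x = 6.43 × 10^-5 M
% ionization = x/C₀ × 100% = 6.43 × 10^-5/0.00036 × 100% = 17.9%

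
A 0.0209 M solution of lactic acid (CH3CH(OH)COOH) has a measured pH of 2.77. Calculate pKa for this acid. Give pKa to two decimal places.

[H+] = 10^(-2.77) = 1.70 × 10^-3 M
At equilibrium [HA] = 0.0209 − 1.70 × 10^-3 = 1.92 × 10^-2 M
Ka = [H+][A-]/[HA] = (1.70 × 10^-3)² / 1.92 × 10^-2 = 1.51 × 10^-4
pKa = -log(1.51 × 10^-4) = 3.82

pKa = 3.82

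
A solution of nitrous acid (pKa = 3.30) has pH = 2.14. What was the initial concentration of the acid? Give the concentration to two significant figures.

[H+] = 10^(-2.14) = 7.24 × 10^-3 M = x
Ka = 10^(−3.30) = 5.01 × 10^-4
Ka = x²/(C₀ − x) ⇒ C₀ = x + x²/Ka
C₀ = 7.24 × 10^-3 + (7.24 × 10^-3)²/(5.01 × 10^-4) = 1.12 × 10^-1 M

C₀ = 1.1 × 10^-1 M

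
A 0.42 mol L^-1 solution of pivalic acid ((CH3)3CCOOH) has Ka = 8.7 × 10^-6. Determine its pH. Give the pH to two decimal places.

(CH3)3CCOOH ⇌ (CH3)3CCOO- + H+
From the ICE table, Ka = x²/(0.42 − x) = 8.7 × 10^-6.
Since Ka ≪ C₀, x ≈ √(Ka·C₀) = 1.91 × 10^-3 M.
Check: 0.46% ionized — well under 5%, approximation valid.
pH = −log(1.91 × 10^-3) = 2.72

pH = 2.72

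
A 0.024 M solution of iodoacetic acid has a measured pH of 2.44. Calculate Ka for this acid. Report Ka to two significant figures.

[H+] = 10^(-2.44) = 3.63 × 10^-3 M
At equilibrium [HA] = 0.024 − 3.63 × 10^-3 = 2.04 × 10^-2 M
Ka = [H+][A-]/[HA] = (3.63 × 10^-3)² / 2.04 × 10^-2 = 6.5 × 10^-4

Ka = 6.5 × 10^-4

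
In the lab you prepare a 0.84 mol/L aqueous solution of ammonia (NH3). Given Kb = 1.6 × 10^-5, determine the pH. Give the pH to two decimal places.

NH3 + H2O ⇌ NH4+ + OH-
Let x = [OH-] at equilibrium. Kb = x²/(0.84 − x).
Assume x ≪ 0.84: x ≈ √(1.6 × 10^-5 × 0.84) = 3.67 × 10^-3 M
(x/C₀ = 0.44% < 5%, so the approximation holds.)
pOH = 2.44, so pH = 14.00 − pOH = 11.56

pH = 11.56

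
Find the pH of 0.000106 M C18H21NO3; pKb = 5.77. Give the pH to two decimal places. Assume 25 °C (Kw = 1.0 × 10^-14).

pH = 9.10

C18H21NO3 + H2O ⇌ C18H22NO3+ + OH-
Kb = 10^(−5.77) = 1.70 × 10^-6
Kb = [OH-]²/(0.000106 − [OH-]) = 1.70 × 10^-6
[OH-] is not negligible relative to C₀; solve [OH-]² + 1.7e-06·[OH-] − 1.8e-10 = 0.
[OH-] = [−1.7e-06 + √(1.7e-06² + 7.21e-10)]/2 = 1.26 × 10^-5 M
pOH = 4.90, so pH = 14.00 − pOH = 9.10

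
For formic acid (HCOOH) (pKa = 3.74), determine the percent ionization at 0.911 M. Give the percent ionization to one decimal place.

HCOOH ⇌ HCOO- + H+; let x = [H+] at equilibrium.
Ka = 10^(−3.74) = 1.82 × 10^-4
x ≈ √(Ka·C₀) = √(1.82 × 10^-4 × 0.911) = 1.29 × 10^-2 M
Fraction ionized = 1.29 × 10^-2 / 0.911 = 0.0142 → 1.4%

1.4%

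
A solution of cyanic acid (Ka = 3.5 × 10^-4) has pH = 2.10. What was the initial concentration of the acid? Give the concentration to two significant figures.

C₀ = 1.9 × 10^-1 M

[H+] = 10^(-2.10) = 7.94 × 10^-3 M = x
Ka = x²/(C₀ − x) ⇒ C₀ = x + x²/Ka
C₀ = 7.94 × 10^-3 + (7.94 × 10^-3)²/(3.5 × 10^-4) = 1.88 × 10^-1 M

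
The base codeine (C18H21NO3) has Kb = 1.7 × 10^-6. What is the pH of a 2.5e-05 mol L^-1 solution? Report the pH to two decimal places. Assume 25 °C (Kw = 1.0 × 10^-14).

C18H21NO3 + H2O ⇌ C18H22NO3+ + OH-
Kb = [OH-]²/(2.5e-05 − [OH-]) = 1.7 × 10^-6
Here C₀/Kb ≈ 14.7, so the small-[OH-] approximation fails. Use the quadratic:
[OH-] = (−Kb + √(Kb² + 4·Kb·C₀))/2 = 5.72 × 10^-6 M
pOH = −log(5.72 × 10^-6) = 5.24; pH = 14.00 − 5.24 = 8.76

pH = 8.76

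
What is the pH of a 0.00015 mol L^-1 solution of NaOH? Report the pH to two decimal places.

pH = 10.18

NaOH is a strong base; [OH-] = 0.00015 M.
pOH = -log(0.00015) = 3.82
pH = 14.00 - 3.82 = 10.18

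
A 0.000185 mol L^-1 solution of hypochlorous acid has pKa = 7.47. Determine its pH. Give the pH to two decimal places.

pH = 5.60

HOCl ⇌ OCl- + H+
Ka = 10^(−7.47) = 3.39 × 10^-8
From the ICE table, Ka = x²/(0.000185 − x) = 3.39 × 10^-8.
Neglecting x in the denominator: x = √(3.39 × 10^-8 × 0.000185) = 2.50 × 10^-6 M
pH = −log(2.50 × 10^-6) = 5.60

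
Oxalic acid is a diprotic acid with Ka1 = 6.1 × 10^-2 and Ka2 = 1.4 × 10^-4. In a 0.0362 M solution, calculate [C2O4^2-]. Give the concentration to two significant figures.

First ionization gives [H+] ≈ [HC2O4-] = 2.55 × 10^-2 M.
Second step: Ka2 = [H+][C2O4^2-]/[HC2O4-] ≈ [C2O4^2-] (since [H+] ≈ [HC2O4-]).
So [C2O4^2-] ≈ Ka2.

1.4 × 10^-4 M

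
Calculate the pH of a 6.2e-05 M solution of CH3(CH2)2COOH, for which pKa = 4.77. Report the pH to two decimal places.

CH3(CH2)2COOH ⇌ CH3(CH2)2COO- + H+
Ka = 10^(−4.77) = 1.70 × 10^-5
Ka = x²/(6.2e-05 − x) = 1.70 × 10^-5
Here C₀/Ka ≈ 3.65, so the small-x approximation fails. Use the quadratic:
x = [−1.7e-05 + √(1.7e-05² + 4.22e-09)]/2 = 2.51 × 10^-5 M
pH = −log[H+] = −log(2.51 × 10^-5) = 4.60

pH = 4.60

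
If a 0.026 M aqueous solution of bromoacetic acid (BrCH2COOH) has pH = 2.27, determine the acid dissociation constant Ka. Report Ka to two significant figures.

[H+] = 10^(-2.27) = 5.37 × 10^-3 M
At equilibrium [HA] = 0.026 − 5.37 × 10^-3 = 2.06 × 10^-2 M
Ka = [H+][A-]/[HA] = (5.37 × 10^-3)² / 2.06 × 10^-2 = 1.4 × 10^-3

Ka = 1.4 × 10^-3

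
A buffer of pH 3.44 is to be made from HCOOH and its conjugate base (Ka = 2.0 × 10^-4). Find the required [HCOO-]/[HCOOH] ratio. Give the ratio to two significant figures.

pKa = -log(2.0 × 10^-4) = 3.699
pH = pKa + log(r) ⇒ log(r) = 3.44 − 3.699 = -0.259
r = [HCOO-]/[HCOOH] = 10^(-0.259) = 0.551

ratio = 0.55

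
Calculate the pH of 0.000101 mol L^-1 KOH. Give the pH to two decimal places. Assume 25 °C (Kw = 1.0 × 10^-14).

KOH is a strong base; [OH-] = 0.000101 M.
pOH = -log(0.000101) = 4.00
pH = 14.00 - 4.00 = 10.00

pH = 10.00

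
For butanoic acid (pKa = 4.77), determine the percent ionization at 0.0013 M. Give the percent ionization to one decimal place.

10.8%

CH3(CH2)2COOH ⇌ CH3(CH2)2COO- + H+; let x = [H+] at equilibrium.
Ka = 10^(−4.77) = 1.70 × 10^-5
Ka = x²/(C₀ − x); solving the quadratic gives x = 1.40 × 10^-4 M.
% ionization = x/C₀ × 100% = 1.40 × 10^-4/0.0013 × 100% = 10.8%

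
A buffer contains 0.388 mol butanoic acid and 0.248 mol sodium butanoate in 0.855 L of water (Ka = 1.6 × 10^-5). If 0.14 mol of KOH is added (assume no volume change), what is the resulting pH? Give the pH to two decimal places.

pH = 4.99

After neutralization: n(CH3(CH2)2COOH) = 0.248 mol, n(CH3(CH2)2COO-) = 0.388 mol.
pKa = −log(1.6 × 10^-5) = 4.796
Henderson–Hasselbalch with mole ratio 0.388/0.248: pH = 4.796 + (+0.194)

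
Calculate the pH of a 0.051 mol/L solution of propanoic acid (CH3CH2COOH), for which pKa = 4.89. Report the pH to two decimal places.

pH = 3.09

CH3CH2COOH ⇌ CH3CH2COO- + H+
Ka = 10^(−4.89) = 1.29 × 10^-5
Ka = [H+]²/(0.051 − [H+]) = 1.29 × 10^-5
Neglecting [H+] in the denominator: [H+] = √(1.29 × 10^-5 × 0.051) = 8.11 × 10^-4 M
([H+]/C₀ = 1.6% < 5%, so the approximation holds.)
pH = −log[H+] = −log(8.11 × 10^-4) = 3.09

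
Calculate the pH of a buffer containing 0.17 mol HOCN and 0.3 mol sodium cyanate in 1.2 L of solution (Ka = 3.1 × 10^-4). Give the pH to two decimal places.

pH = 3.76

pKa = −log(3.1 × 10^-4) = 3.509
pH = pKa + log([A⁻]/[HA]) = 3.509 + log(0.3/0.17)
pH = 3.509 + (+0.247) = 3.76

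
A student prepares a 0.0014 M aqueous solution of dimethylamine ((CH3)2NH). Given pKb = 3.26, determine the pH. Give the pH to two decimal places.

(CH3)2NH + H2O ⇌ (CH3)2NH2+ + OH-
Kb = 10^(−3.26) = 5.50 × 10^-4
Kb = x²/(0.0014 − x) = 5.50 × 10^-4
x is not negligible relative to C₀; solve x² + 0.00055·x − 7.7e-07 = 0.
x = (−Kb + √(Kb² + 4·Kb·C₀))/2 = 6.45 × 10^-4 M
pOH = 3.19, so pH = 14.00 − pOH = 10.81

pH = 10.81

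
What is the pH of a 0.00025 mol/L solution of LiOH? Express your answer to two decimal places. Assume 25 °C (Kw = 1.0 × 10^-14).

LiOH is a strong base; [OH-] = 0.00025 M.
pOH = -log(0.00025) = 3.60
pH = 14.00 - 3.60 = 10.40

pH = 10.40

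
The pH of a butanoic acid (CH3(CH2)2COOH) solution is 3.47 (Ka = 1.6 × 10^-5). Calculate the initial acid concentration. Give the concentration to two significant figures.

[H+] = 10^(-3.47) = 3.39 × 10^-4 M = x
Ka = x²/(C₀ − x) ⇒ C₀ = x + x²/Ka
C₀ = 3.39 × 10^-4 + (3.39 × 10^-4)²/(1.6 × 10^-5) = 7.52 × 10^-3 M

C₀ = 7.5 × 10^-3 M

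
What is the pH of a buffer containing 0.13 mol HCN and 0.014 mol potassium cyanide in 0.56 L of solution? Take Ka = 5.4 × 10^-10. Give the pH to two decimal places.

pH = 8.30

pKa = −log(5.4 × 10^-10) = 9.268
Using pH = pKa + log([base]/[acid]) with [base]/[acid] = 0.014/0.13:
pH = 9.268 + (-0.968) = 8.30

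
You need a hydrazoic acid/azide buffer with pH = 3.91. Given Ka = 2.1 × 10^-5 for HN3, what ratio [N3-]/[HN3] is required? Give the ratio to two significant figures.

ratio = 0.17

pKa = -log(2.1 × 10^-5) = 4.678
pH = pKa + log(r) ⇒ log(r) = 3.91 − 4.678 = -0.768
r = [N3-]/[HN3] = 10^(-0.768) = 0.171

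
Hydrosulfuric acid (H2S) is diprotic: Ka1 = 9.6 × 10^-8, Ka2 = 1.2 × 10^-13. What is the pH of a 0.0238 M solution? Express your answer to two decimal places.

pH = 4.32

Since Ka1 ≫ Ka2, the first ionization dominates [H+].
Ka1 = x²/(0.0238 − x) = 9.6 × 10^-8
x ≈ √(9.6 × 10^-8 × 0.0238) = 4.78 × 10^-5 M
pH = −log(4.78 × 10^-5) = 4.32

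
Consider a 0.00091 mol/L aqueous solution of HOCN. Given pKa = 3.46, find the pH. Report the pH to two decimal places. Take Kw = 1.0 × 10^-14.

HOCN ⇌ OCN- + H+
Ka = 10^(−3.46) = 3.47 × 10^-4
Ka = [H+]²/(0.00091 − [H+]) = 3.47 × 10^-4
Here C₀/Ka ≈ 2.62, so the small-[H+] approximation fails. Use the quadratic:
[H+] = (−Ka + √(Ka² + 4·Ka·C₀))/2 = 4.15 × 10^-4 M
pH = −log(4.15 × 10^-4) = 3.38

pH = 3.38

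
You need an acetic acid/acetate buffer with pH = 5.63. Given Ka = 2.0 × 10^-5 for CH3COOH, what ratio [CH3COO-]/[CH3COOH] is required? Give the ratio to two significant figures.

pKa = -log(2.0 × 10^-5) = 4.699
pH = pKa + log(r) ⇒ log(r) = 5.63 − 4.699 = +0.931
r = [CH3COO-]/[CH3COOH] = 10^(+0.931) = 8.53

ratio = 8.5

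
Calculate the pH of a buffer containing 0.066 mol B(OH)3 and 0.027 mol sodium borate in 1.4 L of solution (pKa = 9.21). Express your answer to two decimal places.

pH = 8.82

pH = pKa + log([A⁻]/[HA]) = 9.21 + log(0.027/0.066)
pH = 9.21 + (-0.388) = 8.82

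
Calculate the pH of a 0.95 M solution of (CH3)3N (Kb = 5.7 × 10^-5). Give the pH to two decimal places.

pH = 11.87

(CH3)3N + H2O ⇌ (CH3)3NH+ + OH-
Kb = [OH-]²/(0.95 − [OH-]) = 5.7 × 10^-5
Assume [OH-] ≪ 0.95: [OH-] ≈ √(5.7 × 10^-5 × 0.95) = 7.36 × 10^-3 M
Check: 0.77% ionized — well under 5%, approximation valid.
pOH = 2.13, so pH = 14.00 − pOH = 11.87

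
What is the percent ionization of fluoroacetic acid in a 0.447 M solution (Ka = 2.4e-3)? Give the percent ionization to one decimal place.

7.1%

FCH2COOH ⇌ FCH2COO- + H+; let x = [H+] at equilibrium.
Ka = x²/(C₀ − x); solving the quadratic gives x = 3.16 × 10^-2 M.
% ionization = x/C₀ × 100% = 3.16 × 10^-2/0.447 × 100% = 7.1%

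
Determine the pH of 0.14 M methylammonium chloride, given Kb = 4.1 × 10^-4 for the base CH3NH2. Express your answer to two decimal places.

CH3NH3+ is the conjugate acid of the weak base CH3NH2.
Ka = Kw/Kb = 1.0×10^-14 / 4.1 × 10^-4 = 2.44 × 10^-11
From the ICE table, Ka = [H+]²/(0.14 − [H+]) = 2.44 × 10^-11.
Assume [H+] ≪ 0.14: [H+] ≈ √(2.44 × 10^-11 × 0.14) = 1.85 × 10^-6 M
([H+]/C₀ = 0.0013% < 5%, so the approximation holds.)
pH = −log[H+] = −log(1.85 × 10^-6) = 5.73

pH = 5.73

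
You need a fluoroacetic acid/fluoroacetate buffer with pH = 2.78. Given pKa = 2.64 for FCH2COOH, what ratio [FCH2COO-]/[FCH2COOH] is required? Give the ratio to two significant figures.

pH = pKa + log(r) ⇒ log(r) = 2.78 − 2.64 = +0.14
r = [FCH2COO-]/[FCH2COOH] = 10^(+0.14) = 1.38

ratio = 1.4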